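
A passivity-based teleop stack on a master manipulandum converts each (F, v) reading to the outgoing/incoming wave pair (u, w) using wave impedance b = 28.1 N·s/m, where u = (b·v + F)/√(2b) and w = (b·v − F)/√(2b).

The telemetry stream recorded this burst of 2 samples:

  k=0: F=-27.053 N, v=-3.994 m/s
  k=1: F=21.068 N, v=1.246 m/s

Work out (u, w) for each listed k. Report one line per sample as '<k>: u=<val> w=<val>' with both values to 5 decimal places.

0: u=-18.57951 w=-11.36217
1: u=7.48074 w=1.86011

k=0: b·v=28.1×(-3.994)=-112.23140; √(2b)=7.49667; u=(-112.23140+(-27.053))/7.49667=-18.57951, w=(-112.23140−(-27.053))/7.49667=-11.36217
k=1: b·v=28.1×1.246=35.01260; √(2b)=7.49667; u=(35.01260+21.068)/7.49667=7.48074, w=(35.01260−21.068)/7.49667=1.86011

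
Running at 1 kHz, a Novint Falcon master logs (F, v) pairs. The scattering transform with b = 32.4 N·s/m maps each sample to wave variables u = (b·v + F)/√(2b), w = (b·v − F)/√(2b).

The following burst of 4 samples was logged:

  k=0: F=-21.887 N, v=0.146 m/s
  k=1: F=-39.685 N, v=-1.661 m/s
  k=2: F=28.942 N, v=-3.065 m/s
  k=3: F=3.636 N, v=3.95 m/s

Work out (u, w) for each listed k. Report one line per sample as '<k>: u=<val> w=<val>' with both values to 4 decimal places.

k=0: b·v=32.4×0.146=4.7304; √(2b)=8.0498; u=(4.7304+(-21.887))/8.0498=-2.1313, w=(4.7304−(-21.887))/8.0498=3.3066
k=1: b·v=32.4×(-1.661)=-53.8164; √(2b)=8.0498; u=(-53.8164+(-39.685))/8.0498=-11.6153, w=(-53.8164−(-39.685))/8.0498=-1.7555
k=2: b·v=32.4×(-3.065)=-99.3060; √(2b)=8.0498; u=(-99.3060+28.942)/8.0498=-8.7410, w=(-99.3060−28.942)/8.0498=-15.9317
k=3: b·v=32.4×3.95=127.9800; √(2b)=8.0498; u=(127.9800+3.636)/8.0498=16.3501, w=(127.9800−3.636)/8.0498=15.4468

0: u=-2.1313 w=3.3066
1: u=-11.6153 w=-1.7555
2: u=-8.7410 w=-15.9317
3: u=16.3501 w=15.4468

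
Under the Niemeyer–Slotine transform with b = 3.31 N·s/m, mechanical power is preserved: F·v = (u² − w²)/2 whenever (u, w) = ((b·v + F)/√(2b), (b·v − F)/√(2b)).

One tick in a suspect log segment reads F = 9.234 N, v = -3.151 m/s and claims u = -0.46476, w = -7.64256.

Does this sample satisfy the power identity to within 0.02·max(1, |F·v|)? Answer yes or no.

F·v = 9.234×(-3.151) = -29.0963 W.
(u² − w²)/2 = (0.2160 − 58.4087)/2 = -29.0964 W.
|Δ| = 0.0000;  2% of max(1, |F·v|) = 0.5819.

yes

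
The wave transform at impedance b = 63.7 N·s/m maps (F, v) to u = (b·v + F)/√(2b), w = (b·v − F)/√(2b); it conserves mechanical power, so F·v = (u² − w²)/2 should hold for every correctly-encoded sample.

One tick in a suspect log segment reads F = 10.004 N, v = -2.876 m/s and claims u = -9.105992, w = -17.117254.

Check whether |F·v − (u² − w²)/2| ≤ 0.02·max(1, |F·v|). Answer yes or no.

F·v = 10.004×(-2.876) = -28.771504 W.
(u² − w²)/2 = (82.919090 − 293.000385)/2 = -105.040647 W.
|Δ| = 76.269143;  2% of max(1, |F·v|) = 0.575430.

no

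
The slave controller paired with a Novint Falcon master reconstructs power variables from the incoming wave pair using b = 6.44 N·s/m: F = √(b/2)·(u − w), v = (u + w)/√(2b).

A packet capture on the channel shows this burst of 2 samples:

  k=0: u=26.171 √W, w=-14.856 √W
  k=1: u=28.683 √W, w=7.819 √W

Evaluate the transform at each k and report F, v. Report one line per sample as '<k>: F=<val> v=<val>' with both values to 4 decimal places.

k=0: u−w=41.0270, u+w=11.3150; √(b/2)=1.7944, √(2b)=3.5889; F=1.7944×41.027=73.6203, v=11.3150/3.5889=3.1528
k=1: u−w=20.8640, u+w=36.5020; √(b/2)=1.7944, √(2b)=3.5889; F=1.7944×20.864=37.4391, v=36.5020/3.5889=10.1709

0: F=73.6203 v=3.1528
1: F=37.4391 v=10.1709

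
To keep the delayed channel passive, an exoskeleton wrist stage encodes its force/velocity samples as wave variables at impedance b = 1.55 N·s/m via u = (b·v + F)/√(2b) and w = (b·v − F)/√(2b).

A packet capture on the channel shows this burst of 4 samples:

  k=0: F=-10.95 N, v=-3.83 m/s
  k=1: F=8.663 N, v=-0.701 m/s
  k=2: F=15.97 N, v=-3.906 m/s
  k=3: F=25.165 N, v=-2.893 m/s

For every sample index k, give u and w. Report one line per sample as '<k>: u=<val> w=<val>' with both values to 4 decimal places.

0: u=-9.5909 w=2.8475
1: u=4.3031 w=-5.5374
2: u=5.6317 w=-12.5090
3: u=11.7459 w=-16.8396

k=0: b·v=1.55×(-3.83)=-5.9365; √(2b)=1.7607; u=(-5.9365+(-10.95))/1.7607=-9.5909, w=(-5.9365−(-10.95))/1.7607=2.8475
k=1: b·v=1.55×(-0.701)=-1.0865; √(2b)=1.7607; u=(-1.0865+8.663)/1.7607=4.3031, w=(-1.0865−8.663)/1.7607=-5.5374
k=2: b·v=1.55×(-3.906)=-6.0543; √(2b)=1.7607; u=(-6.0543+15.97)/1.7607=5.6317, w=(-6.0543−15.97)/1.7607=-12.5090
k=3: b·v=1.55×(-2.893)=-4.4841; √(2b)=1.7607; u=(-4.4841+25.165)/1.7607=11.7459, w=(-4.4841−25.165)/1.7607=-16.8396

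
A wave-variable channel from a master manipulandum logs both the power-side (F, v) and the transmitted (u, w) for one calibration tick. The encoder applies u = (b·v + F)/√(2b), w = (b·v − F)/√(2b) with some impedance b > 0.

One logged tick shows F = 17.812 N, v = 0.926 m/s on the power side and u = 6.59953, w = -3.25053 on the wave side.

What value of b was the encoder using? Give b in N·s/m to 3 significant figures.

b = 6.54 N·s/m

u + w = 3.34900;  u + w = √(2b)·v, so √(2b) = 3.34900/0.926 = 3.61663.
b = (√(2b))²/2 = 13.08002/2 = 6.54001.
(Check via u − w = 2F/√(2b): u − w = 9.85006, 2F/√(2b) = 9.85005.)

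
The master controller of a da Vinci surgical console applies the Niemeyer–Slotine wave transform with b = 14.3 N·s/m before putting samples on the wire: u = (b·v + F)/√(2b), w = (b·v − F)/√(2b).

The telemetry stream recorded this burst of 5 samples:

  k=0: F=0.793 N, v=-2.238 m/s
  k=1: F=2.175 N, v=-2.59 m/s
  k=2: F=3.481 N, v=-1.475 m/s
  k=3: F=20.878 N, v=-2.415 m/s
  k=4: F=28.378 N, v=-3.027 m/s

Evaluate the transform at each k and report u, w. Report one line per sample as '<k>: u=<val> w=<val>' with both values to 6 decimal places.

0: u=-5.836014 w=-6.132579
1: u=-6.518824 w=-7.332228
2: u=-3.293164 w=-4.594984
3: u=-2.553621 w=-10.361550
4: u=-2.787657 w=-13.400427

k=0: b·v=14.3×(-2.238)=-32.003400; √(2b)=5.347897; u=(-32.003400+0.793)/5.347897=-5.836014, w=(-32.003400−0.793)/5.347897=-6.132579
k=1: b·v=14.3×(-2.59)=-37.037000; √(2b)=5.347897; u=(-37.037000+2.175)/5.347897=-6.518824, w=(-37.037000−2.175)/5.347897=-7.332228
k=2: b·v=14.3×(-1.475)=-21.092500; √(2b)=5.347897; u=(-21.092500+3.481)/5.347897=-3.293164, w=(-21.092500−3.481)/5.347897=-4.594984
k=3: b·v=14.3×(-2.415)=-34.534500; √(2b)=5.347897; u=(-34.534500+20.878)/5.347897=-2.553621, w=(-34.534500−20.878)/5.347897=-10.361550
k=4: b·v=14.3×(-3.027)=-43.286100; √(2b)=5.347897; u=(-43.286100+28.378)/5.347897=-2.787657, w=(-43.286100−28.378)/5.347897=-13.400427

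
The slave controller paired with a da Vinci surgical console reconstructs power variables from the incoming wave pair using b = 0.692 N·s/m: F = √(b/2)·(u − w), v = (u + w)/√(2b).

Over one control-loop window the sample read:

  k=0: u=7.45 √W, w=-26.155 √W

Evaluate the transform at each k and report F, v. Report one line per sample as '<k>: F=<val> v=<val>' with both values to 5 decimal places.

k=0: u−w=33.60500, u+w=-18.70500; √(b/2)=0.58822, √(2b)=1.17644; F=0.58822×33.605=19.76705, v=-18.70500/1.17644=-15.89973

0: F=19.76705 v=-15.89973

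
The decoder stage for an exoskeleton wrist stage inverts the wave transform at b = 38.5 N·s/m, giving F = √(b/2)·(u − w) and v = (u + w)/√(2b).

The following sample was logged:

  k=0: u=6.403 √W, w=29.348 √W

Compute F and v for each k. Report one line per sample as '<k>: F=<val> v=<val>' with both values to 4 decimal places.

k=0: u−w=-22.9450, u+w=35.7510; √(b/2)=4.3875, √(2b)=8.7750; F=4.3875×(-22.945)=-100.6708, v=35.7510/8.7750=4.0742

0: F=-100.6708 v=4.0742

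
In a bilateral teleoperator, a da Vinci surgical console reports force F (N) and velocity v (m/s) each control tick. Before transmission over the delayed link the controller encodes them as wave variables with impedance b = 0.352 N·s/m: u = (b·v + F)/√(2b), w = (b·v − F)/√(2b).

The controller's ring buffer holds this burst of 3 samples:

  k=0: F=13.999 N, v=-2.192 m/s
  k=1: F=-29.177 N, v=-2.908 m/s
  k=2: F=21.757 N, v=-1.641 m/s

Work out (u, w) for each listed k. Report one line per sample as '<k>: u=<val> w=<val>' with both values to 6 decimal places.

0: u=15.764808 w=-17.603999
1: u=-35.993947 w=33.553998
2: u=25.242169 w=-26.619045

k=0: b·v=0.352×(-2.192)=-0.771584; √(2b)=0.839047; u=(-0.771584+13.999)/0.839047=15.764808, w=(-0.771584−13.999)/0.839047=-17.603999
k=1: b·v=0.352×(-2.908)=-1.023616; √(2b)=0.839047; u=(-1.023616+(-29.177))/0.839047=-35.993947, w=(-1.023616−(-29.177))/0.839047=33.553998
k=2: b·v=0.352×(-1.641)=-0.577632; √(2b)=0.839047; u=(-0.577632+21.757)/0.839047=25.242169, w=(-0.577632−21.757)/0.839047=-26.619045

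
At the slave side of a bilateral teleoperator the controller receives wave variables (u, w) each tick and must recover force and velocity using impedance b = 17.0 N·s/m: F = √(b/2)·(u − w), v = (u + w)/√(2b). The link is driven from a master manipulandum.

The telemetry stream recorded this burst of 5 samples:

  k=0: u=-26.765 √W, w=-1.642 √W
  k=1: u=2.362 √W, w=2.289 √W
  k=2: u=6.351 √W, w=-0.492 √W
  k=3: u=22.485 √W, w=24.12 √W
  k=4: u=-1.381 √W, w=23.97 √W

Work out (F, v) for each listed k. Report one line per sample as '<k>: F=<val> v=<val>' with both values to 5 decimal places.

k=0: u−w=-25.12300, u+w=-28.40700; √(b/2)=2.91548, √(2b)=5.83095; F=2.91548×(-25.123)=-73.24550, v=-28.40700/5.83095=-4.87176
k=1: u−w=0.07300, u+w=4.65100; √(b/2)=2.91548, √(2b)=5.83095; F=2.91548×0.073=0.21283, v=4.65100/5.83095=0.79764
k=2: u−w=6.84300, u+w=5.85900; √(b/2)=2.91548, √(2b)=5.83095; F=2.91548×6.843=19.95060, v=5.85900/5.83095=1.00481
k=3: u−w=-1.63500, u+w=46.60500; √(b/2)=2.91548, √(2b)=5.83095; F=2.91548×(-1.635)=-4.76680, v=46.60500/5.83095=7.99269
k=4: u−w=-25.35100, u+w=22.58900; √(b/2)=2.91548, √(2b)=5.83095; F=2.91548×(-25.351)=-73.91023, v=22.58900/5.83095=3.87398

0: F=-73.24550 v=-4.87176
1: F=0.21283 v=0.79764
2: F=19.95060 v=1.00481
3: F=-4.76680 v=7.99269
4: F=-73.91023 v=3.87398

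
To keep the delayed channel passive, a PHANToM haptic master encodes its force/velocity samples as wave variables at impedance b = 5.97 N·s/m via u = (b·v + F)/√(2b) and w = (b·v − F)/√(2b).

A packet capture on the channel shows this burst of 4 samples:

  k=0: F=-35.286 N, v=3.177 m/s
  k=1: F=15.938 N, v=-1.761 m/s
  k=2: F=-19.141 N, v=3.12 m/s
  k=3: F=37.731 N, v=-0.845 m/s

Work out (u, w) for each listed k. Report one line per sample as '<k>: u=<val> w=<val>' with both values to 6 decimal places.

k=0: b·v=5.97×3.177=18.966690; √(2b)=3.455431; u=(18.966690+(-35.286))/3.455431=-4.722801, w=(18.966690−(-35.286))/3.455431=15.700704
k=1: b·v=5.97×(-1.761)=-10.513170; √(2b)=3.455431; u=(-10.513170+15.938)/3.455431=1.569943, w=(-10.513170−15.938)/3.455431=-7.654956
k=2: b·v=5.97×3.12=18.626400; √(2b)=3.455431; u=(18.626400+(-19.141))/3.455431=-0.148925, w=(18.626400−(-19.141))/3.455431=10.929868
k=3: b·v=5.97×(-0.845)=-5.044650; √(2b)=3.455431; u=(-5.044650+37.731)/3.455431=9.459415, w=(-5.044650−37.731)/3.455431=-12.379253

0: u=-4.722801 w=15.700704
1: u=1.569943 w=-7.654956
2: u=-0.148925 w=10.929868
3: u=9.459415 w=-12.379253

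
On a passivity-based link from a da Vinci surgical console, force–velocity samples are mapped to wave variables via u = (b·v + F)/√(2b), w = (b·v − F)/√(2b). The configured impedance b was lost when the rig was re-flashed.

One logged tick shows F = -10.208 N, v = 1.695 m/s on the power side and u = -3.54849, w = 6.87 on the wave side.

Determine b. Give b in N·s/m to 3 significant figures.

u + w = 3.32151;  u + w = √(2b)·v, so √(2b) = 3.32151/1.695 = 1.95959.
b = (√(2b))²/2 = 3.84000/2 = 1.92000.
(Check via u − w = 2F/√(2b): u − w = -10.41849, 2F/√(2b) = -10.41849.)

b = 1.92 N·s/m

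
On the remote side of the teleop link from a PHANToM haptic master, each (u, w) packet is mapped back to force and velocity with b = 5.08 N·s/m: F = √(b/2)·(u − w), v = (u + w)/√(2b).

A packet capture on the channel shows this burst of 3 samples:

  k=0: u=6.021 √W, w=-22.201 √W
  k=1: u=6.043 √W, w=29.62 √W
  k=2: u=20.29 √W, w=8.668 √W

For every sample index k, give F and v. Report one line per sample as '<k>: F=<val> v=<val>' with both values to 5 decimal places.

0: F=44.97847 v=-5.07612
1: F=-37.57555 v=11.18848
2: F=18.52242 v=9.08493

k=0: u−w=28.22200, u+w=-16.18000; √(b/2)=1.59374, √(2b)=3.18748; F=1.59374×28.222=44.97847, v=-16.18000/3.18748=-5.07612
k=1: u−w=-23.57700, u+w=35.66300; √(b/2)=1.59374, √(2b)=3.18748; F=1.59374×(-23.577)=-37.57555, v=35.66300/3.18748=11.18848
k=2: u−w=11.62200, u+w=28.95800; √(b/2)=1.59374, √(2b)=3.18748; F=1.59374×11.622=18.52242, v=28.95800/3.18748=9.08493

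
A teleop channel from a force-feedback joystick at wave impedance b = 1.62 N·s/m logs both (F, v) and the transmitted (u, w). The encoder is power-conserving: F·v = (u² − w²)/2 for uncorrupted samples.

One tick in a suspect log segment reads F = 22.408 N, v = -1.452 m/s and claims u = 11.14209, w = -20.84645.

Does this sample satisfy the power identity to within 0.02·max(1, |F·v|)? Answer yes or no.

no

F·v = 22.408×(-1.452) = -32.5364 W.
(u² − w²)/2 = (124.1462 − 434.5745)/2 = -155.2142 W.
|Δ| = 122.6777;  2% of max(1, |F·v|) = 0.6507.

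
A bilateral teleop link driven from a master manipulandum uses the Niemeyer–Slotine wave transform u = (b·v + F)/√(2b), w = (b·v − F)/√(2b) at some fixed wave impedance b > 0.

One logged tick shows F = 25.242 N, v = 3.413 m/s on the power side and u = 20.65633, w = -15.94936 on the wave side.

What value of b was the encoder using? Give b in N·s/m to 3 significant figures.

b = 0.951 N·s/m

u + w = 4.70697;  u + w = √(2b)·v, so √(2b) = 4.70697/3.413 = 1.37913.
b = (√(2b))²/2 = 1.90200/2 = 0.95100.
(Check via u − w = 2F/√(2b): u − w = 36.60569, 2F/√(2b) = 36.60569.)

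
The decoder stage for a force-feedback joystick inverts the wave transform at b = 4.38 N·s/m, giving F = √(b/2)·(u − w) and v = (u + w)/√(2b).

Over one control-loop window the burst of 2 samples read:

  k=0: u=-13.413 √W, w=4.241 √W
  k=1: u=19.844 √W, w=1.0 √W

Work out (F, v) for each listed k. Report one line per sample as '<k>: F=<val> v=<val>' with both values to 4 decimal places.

0: F=-26.1255 v=-3.0989
1: F=27.8866 v=7.0425

k=0: u−w=-17.6540, u+w=-9.1720; √(b/2)=1.4799, √(2b)=2.9597; F=1.4799×(-17.654)=-26.1255, v=-9.1720/2.9597=-3.0989
k=1: u−w=18.8440, u+w=20.8440; √(b/2)=1.4799, √(2b)=2.9597; F=1.4799×18.844=27.8866, v=20.8440/2.9597=7.0425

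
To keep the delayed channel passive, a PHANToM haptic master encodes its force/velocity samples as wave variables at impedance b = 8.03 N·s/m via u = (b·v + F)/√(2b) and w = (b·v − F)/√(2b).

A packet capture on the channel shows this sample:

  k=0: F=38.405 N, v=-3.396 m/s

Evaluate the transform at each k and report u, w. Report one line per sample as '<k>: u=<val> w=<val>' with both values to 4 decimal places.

0: u=2.7786 w=-16.3880

k=0: b·v=8.03×(-3.396)=-27.2699; √(2b)=4.0075; u=(-27.2699+38.405)/4.0075=2.7786, w=(-27.2699−38.405)/4.0075=-16.3880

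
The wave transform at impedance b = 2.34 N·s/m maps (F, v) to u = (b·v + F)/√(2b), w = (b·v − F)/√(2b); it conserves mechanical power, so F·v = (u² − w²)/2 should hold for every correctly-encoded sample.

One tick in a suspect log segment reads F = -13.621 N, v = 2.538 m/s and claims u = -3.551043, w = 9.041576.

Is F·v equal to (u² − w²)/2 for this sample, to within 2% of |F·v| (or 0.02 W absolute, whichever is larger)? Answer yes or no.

F·v = (-13.621)×2.538 = -34.570098 W.
(u² − w²)/2 = (12.609906 − 81.750097)/2 = -34.570095 W.
|Δ| = 0.000003;  2% of max(1, |F·v|) = 0.691402.

yes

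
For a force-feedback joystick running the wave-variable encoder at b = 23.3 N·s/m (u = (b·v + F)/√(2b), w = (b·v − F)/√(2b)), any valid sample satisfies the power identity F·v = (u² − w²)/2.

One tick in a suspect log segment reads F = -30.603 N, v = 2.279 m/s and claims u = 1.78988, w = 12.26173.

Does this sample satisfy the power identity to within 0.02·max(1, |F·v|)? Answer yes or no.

F·v = (-30.603)×2.279 = -69.74424 W.
(u² − w²)/2 = (3.20367 − 150.35002)/2 = -73.57318 W.
|Δ| = 3.82894;  2% of max(1, |F·v|) = 1.39488.

no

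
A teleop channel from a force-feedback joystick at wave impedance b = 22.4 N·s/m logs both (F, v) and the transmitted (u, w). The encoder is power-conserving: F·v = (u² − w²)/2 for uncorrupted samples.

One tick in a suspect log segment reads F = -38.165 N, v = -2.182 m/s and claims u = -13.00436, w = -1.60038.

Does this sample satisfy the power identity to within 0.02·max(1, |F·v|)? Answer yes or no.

yes

F·v = (-38.165)×(-2.182) = 83.2760 W.
(u² − w²)/2 = (169.1134 − 2.5612)/2 = 83.2761 W.
|Δ| = 0.0001;  2% of max(1, |F·v|) = 1.6655.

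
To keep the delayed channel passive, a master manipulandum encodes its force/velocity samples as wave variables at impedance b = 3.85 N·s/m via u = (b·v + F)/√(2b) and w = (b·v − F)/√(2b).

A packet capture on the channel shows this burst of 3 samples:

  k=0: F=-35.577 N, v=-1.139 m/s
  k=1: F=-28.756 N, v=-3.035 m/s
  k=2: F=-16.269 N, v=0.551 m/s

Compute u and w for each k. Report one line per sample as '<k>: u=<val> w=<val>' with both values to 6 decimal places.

0: u=-14.401359 w=11.240762
1: u=-14.573835 w=6.152051
2: u=-5.098459 w=6.627422

k=0: b·v=3.85×(-1.139)=-4.385150; √(2b)=2.774887; u=(-4.385150+(-35.577))/2.774887=-14.401359, w=(-4.385150−(-35.577))/2.774887=11.240762
k=1: b·v=3.85×(-3.035)=-11.684750; √(2b)=2.774887; u=(-11.684750+(-28.756))/2.774887=-14.573835, w=(-11.684750−(-28.756))/2.774887=6.152051
k=2: b·v=3.85×0.551=2.121350; √(2b)=2.774887; u=(2.121350+(-16.269))/2.774887=-5.098459, w=(2.121350−(-16.269))/2.774887=6.627422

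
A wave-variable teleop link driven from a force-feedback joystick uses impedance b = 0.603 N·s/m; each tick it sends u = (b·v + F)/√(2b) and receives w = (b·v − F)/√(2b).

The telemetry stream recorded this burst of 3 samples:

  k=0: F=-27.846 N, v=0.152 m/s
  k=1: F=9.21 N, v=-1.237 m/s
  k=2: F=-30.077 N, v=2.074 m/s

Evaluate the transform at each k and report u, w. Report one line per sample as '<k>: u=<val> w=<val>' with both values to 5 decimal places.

k=0: b·v=0.603×0.152=0.09166; √(2b)=1.09818; u=(0.09166+(-27.846))/1.09818=-25.27303, w=(0.09166−(-27.846))/1.09818=25.43995
k=1: b·v=0.603×(-1.237)=-0.74591; √(2b)=1.09818; u=(-0.74591+9.21)/1.09818=7.70738, w=(-0.74591−9.21)/1.09818=-9.06583
k=2: b·v=0.603×2.074=1.25062; √(2b)=1.09818; u=(1.25062+(-30.077))/1.09818=-26.24922, w=(1.25062−(-30.077))/1.09818=28.52685

0: u=-25.27303 w=25.43995
1: u=7.70738 w=-9.06583
2: u=-26.24922 w=28.52685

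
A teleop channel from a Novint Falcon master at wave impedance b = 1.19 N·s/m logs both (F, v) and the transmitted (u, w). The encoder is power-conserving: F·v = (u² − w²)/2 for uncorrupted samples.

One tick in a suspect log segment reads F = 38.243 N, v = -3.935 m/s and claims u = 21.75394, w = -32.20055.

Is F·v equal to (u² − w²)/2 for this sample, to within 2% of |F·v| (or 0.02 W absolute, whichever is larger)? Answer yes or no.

F·v = 38.243×(-3.935) = -150.4862 W.
(u² − w²)/2 = (473.2339 − 1036.8754)/2 = -281.8208 W.
|Δ| = 131.3346;  2% of max(1, |F·v|) = 3.0097.

no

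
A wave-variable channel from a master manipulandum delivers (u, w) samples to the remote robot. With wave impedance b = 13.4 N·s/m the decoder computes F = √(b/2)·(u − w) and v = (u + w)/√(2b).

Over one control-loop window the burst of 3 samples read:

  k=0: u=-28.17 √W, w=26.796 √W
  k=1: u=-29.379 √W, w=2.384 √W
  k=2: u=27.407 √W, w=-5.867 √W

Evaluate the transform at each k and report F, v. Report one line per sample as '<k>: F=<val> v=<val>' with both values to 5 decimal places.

0: F=-142.27596 v=-0.26541
1: F=-82.21649 v=-5.21454
2: F=86.12761 v=4.16081

k=0: u−w=-54.96600, u+w=-1.37400; √(b/2)=2.58844, √(2b)=5.17687; F=2.58844×(-54.966)=-142.27596, v=-1.37400/5.17687=-0.26541
k=1: u−w=-31.76300, u+w=-26.99500; √(b/2)=2.58844, √(2b)=5.17687; F=2.58844×(-31.763)=-82.21649, v=-26.99500/5.17687=-5.21454
k=2: u−w=33.27400, u+w=21.54000; √(b/2)=2.58844, √(2b)=5.17687; F=2.58844×33.274=86.12761, v=21.54000/5.17687=4.16081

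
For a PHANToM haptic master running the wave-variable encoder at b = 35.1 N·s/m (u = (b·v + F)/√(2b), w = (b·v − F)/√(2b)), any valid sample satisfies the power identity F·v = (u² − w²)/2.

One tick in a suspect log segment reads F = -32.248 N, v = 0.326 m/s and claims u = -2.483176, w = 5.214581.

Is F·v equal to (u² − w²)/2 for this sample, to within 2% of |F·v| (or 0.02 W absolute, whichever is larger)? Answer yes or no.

F·v = (-32.248)×0.326 = -10.512848 W.
(u² − w²)/2 = (6.166163 − 27.191855)/2 = -10.512846 W.
|Δ| = 0.000002;  2% of max(1, |F·v|) = 0.210257.

yes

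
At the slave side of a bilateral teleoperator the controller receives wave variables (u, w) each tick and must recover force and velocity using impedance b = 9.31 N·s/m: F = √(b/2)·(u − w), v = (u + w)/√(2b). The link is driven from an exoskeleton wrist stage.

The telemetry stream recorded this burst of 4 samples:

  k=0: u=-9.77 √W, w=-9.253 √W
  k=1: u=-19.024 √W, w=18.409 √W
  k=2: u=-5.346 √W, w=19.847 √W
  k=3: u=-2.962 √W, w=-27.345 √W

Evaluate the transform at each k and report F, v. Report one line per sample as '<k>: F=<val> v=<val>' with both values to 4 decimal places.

k=0: u−w=-0.5170, u+w=-19.0230; √(b/2)=2.1575, √(2b)=4.3151; F=2.1575×(-0.517)=-1.1155, v=-19.0230/4.3151=-4.4085
k=1: u−w=-37.4330, u+w=-0.6150; √(b/2)=2.1575, √(2b)=4.3151; F=2.1575×(-37.433)=-80.7634, v=-0.6150/4.3151=-0.1425
k=2: u−w=-25.1930, u+w=14.5010; √(b/2)=2.1575, √(2b)=4.3151; F=2.1575×(-25.193)=-54.3550, v=14.5010/4.3151=3.3605
k=3: u−w=24.3830, u+w=-30.3070; √(b/2)=2.1575, √(2b)=4.3151; F=2.1575×24.383=52.6074, v=-30.3070/4.3151=-7.0235

0: F=-1.1155 v=-4.4085
1: F=-80.7634 v=-0.1425
2: F=-54.3550 v=3.3605
3: F=52.6074 v=-7.0235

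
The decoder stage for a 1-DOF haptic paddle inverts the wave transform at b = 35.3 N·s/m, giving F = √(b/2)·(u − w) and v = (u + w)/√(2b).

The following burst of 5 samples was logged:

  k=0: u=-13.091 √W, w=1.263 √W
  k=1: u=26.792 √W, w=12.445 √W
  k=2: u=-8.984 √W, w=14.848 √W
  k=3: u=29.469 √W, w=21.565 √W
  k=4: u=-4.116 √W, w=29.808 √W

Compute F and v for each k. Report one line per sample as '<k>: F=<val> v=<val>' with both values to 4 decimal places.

0: F=-60.3039 v=-1.4077
1: F=60.2745 v=4.6697
2: F=-100.1228 v=0.6979
3: F=33.2062 v=6.0738
4: F=-142.5212 v=3.0577

k=0: u−w=-14.3540, u+w=-11.8280; √(b/2)=4.2012, √(2b)=8.4024; F=4.2012×(-14.354)=-60.3039, v=-11.8280/8.4024=-1.4077
k=1: u−w=14.3470, u+w=39.2370; √(b/2)=4.2012, √(2b)=8.4024; F=4.2012×14.347=60.2745, v=39.2370/8.4024=4.6697
k=2: u−w=-23.8320, u+w=5.8640; √(b/2)=4.2012, √(2b)=8.4024; F=4.2012×(-23.832)=-100.1228, v=5.8640/8.4024=0.6979
k=3: u−w=7.9040, u+w=51.0340; √(b/2)=4.2012, √(2b)=8.4024; F=4.2012×7.904=33.2062, v=51.0340/8.4024=6.0738
k=4: u−w=-33.9240, u+w=25.6920; √(b/2)=4.2012, √(2b)=8.4024; F=4.2012×(-33.924)=-142.5212, v=25.6920/8.4024=3.0577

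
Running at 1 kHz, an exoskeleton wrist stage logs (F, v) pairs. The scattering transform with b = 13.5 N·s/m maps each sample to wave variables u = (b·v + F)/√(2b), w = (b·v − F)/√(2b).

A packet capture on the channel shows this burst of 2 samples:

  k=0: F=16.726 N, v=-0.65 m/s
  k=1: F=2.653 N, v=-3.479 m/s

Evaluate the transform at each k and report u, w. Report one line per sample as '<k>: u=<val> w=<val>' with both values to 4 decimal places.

0: u=1.5302 w=-4.9077
1: u=-8.5281 w=-9.5493

k=0: b·v=13.5×(-0.65)=-8.7750; √(2b)=5.1962; u=(-8.7750+16.726)/5.1962=1.5302, w=(-8.7750−16.726)/5.1962=-4.9077
k=1: b·v=13.5×(-3.479)=-46.9665; √(2b)=5.1962; u=(-46.9665+2.653)/5.1962=-8.5281, w=(-46.9665−2.653)/5.1962=-9.5493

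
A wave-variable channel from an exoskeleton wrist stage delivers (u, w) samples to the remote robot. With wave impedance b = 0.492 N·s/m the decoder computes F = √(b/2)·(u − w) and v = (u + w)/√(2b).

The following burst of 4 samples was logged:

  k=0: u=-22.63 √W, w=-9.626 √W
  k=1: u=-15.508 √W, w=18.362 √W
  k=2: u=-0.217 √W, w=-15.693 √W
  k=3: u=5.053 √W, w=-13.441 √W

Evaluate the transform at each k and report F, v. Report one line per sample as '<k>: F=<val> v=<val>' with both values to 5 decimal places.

k=0: u−w=-13.00400, u+w=-32.25600; √(b/2)=0.49598, √(2b)=0.99197; F=0.49598×(-13.004)=-6.44977, v=-32.25600/0.99197=-32.51719
k=1: u−w=-33.87000, u+w=2.85400; √(b/2)=0.49598, √(2b)=0.99197; F=0.49598×(-33.87)=-16.79897, v=2.85400/0.99197=2.87711
k=2: u−w=15.47600, u+w=-15.91000; √(b/2)=0.49598, √(2b)=0.99197; F=0.49598×15.476=7.67585, v=-15.91000/0.99197=-16.03883
k=3: u−w=18.49400, u+w=-8.38800; √(b/2)=0.49598, √(2b)=0.99197; F=0.49598×18.494=9.17273, v=-8.38800/0.99197=-8.45592

0: F=-6.44977 v=-32.51719
1: F=-16.79897 v=2.87711
2: F=7.67585 v=-16.03883
3: F=9.17273 v=-8.45592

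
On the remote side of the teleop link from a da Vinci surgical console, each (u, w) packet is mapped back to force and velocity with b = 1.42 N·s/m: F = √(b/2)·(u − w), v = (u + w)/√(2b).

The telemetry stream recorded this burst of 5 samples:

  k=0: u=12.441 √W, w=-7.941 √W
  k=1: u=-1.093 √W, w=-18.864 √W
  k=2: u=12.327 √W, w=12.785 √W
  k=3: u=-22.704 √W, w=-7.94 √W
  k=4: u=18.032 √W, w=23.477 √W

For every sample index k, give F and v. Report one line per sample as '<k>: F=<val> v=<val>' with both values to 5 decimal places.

0: F=17.17418 v=2.67026
1: F=14.97411 v=-11.84230
2: F=-0.38592 v=14.90123
3: F=-12.44037 v=-18.18387
4: F=-4.58804 v=24.63106

k=0: u−w=20.38200, u+w=4.50000; √(b/2)=0.84261, √(2b)=1.68523; F=0.84261×20.382=17.17418, v=4.50000/1.68523=2.67026
k=1: u−w=17.77100, u+w=-19.95700; √(b/2)=0.84261, √(2b)=1.68523; F=0.84261×17.771=14.97411, v=-19.95700/1.68523=-11.84230
k=2: u−w=-0.45800, u+w=25.11200; √(b/2)=0.84261, √(2b)=1.68523; F=0.84261×(-0.458)=-0.38592, v=25.11200/1.68523=14.90123
k=3: u−w=-14.76400, u+w=-30.64400; √(b/2)=0.84261, √(2b)=1.68523; F=0.84261×(-14.764)=-12.44037, v=-30.64400/1.68523=-18.18387
k=4: u−w=-5.44500, u+w=41.50900; √(b/2)=0.84261, √(2b)=1.68523; F=0.84261×(-5.445)=-4.58804, v=41.50900/1.68523=24.63106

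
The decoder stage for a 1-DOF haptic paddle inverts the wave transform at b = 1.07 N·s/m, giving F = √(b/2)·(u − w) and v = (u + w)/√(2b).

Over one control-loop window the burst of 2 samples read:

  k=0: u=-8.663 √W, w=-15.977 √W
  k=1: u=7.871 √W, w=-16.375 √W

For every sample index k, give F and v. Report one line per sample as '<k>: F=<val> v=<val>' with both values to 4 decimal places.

k=0: u−w=7.3140, u+w=-24.6400; √(b/2)=0.7314, √(2b)=1.4629; F=0.7314×7.314=5.3497, v=-24.6400/1.4629=-16.8436
k=1: u−w=24.2460, u+w=-8.5040; √(b/2)=0.7314, √(2b)=1.4629; F=0.7314×24.246=17.7344, v=-8.5040/1.4629=-5.8132

0: F=5.3497 v=-16.8436
1: F=17.7344 v=-5.8132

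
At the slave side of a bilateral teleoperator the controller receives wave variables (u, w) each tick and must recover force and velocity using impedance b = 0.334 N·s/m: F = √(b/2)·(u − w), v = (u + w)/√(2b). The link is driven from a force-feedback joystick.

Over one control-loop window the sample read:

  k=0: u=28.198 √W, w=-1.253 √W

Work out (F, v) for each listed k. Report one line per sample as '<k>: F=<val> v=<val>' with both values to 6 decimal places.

0: F=12.035338 v=32.967799

k=0: u−w=29.451000, u+w=26.945000; √(b/2)=0.408656, √(2b)=0.817313; F=0.408656×29.451=12.035338, v=26.945000/0.817313=32.967799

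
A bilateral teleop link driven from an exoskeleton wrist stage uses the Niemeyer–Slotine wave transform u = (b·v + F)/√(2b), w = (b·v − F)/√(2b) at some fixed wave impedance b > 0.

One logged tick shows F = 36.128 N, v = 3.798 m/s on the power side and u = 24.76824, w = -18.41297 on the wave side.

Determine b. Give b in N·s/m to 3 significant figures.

u + w = 6.35527;  u + w = √(2b)·v, so √(2b) = 6.35527/3.798 = 1.67332.
b = (√(2b))²/2 = 2.80000/2 = 1.40000.
(Check via u − w = 2F/√(2b): u − w = 43.18121, 2F/√(2b) = 43.18122.)

b = 1.4 N·s/m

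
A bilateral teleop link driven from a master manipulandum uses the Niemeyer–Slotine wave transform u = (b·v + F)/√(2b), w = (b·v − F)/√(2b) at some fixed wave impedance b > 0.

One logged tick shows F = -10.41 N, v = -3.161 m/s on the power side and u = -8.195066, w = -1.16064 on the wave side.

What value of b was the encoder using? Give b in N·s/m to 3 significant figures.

u + w = -9.355706;  u + w = √(2b)·v, so √(2b) = -9.355706/(-3.161) = 2.959730.
b = (√(2b))²/2 = 8.760001/2 = 4.380000.
(Check via u − w = 2F/√(2b): u − w = -7.034426, 2F/√(2b) = -7.034426.)

b = 4.38 N·s/m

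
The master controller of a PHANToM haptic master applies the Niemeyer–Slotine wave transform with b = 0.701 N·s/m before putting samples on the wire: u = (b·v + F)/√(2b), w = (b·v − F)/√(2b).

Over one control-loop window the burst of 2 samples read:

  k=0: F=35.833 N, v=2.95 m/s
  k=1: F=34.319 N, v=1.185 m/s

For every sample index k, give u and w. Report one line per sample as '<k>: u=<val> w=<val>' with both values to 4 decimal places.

k=0: b·v=0.701×2.95=2.0680; √(2b)=1.1841; u=(2.0680+35.833)/1.1841=32.0093, w=(2.0680−35.833)/1.1841=-28.5163
k=1: b·v=0.701×1.185=0.8307; √(2b)=1.1841; u=(0.8307+34.319)/1.1841=29.6857, w=(0.8307−34.319)/1.1841=-28.2826

0: u=32.0093 w=-28.5163
1: u=29.6857 w=-28.2826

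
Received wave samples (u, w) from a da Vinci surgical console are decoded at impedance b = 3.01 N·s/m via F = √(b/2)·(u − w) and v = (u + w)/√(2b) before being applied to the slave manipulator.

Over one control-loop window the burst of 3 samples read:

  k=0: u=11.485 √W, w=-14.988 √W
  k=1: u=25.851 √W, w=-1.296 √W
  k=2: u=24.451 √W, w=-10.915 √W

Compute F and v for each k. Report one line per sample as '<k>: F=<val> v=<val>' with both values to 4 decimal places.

0: F=32.4767 v=-1.4277
1: F=33.3035 v=10.0079
2: F=43.3865 v=5.5169

k=0: u−w=26.4730, u+w=-3.5030; √(b/2)=1.2268, √(2b)=2.4536; F=1.2268×26.473=32.4767, v=-3.5030/2.4536=-1.4277
k=1: u−w=27.1470, u+w=24.5550; √(b/2)=1.2268, √(2b)=2.4536; F=1.2268×27.147=33.3035, v=24.5550/2.4536=10.0079
k=2: u−w=35.3660, u+w=13.5360; √(b/2)=1.2268, √(2b)=2.4536; F=1.2268×35.366=43.3865, v=13.5360/2.4536=5.5169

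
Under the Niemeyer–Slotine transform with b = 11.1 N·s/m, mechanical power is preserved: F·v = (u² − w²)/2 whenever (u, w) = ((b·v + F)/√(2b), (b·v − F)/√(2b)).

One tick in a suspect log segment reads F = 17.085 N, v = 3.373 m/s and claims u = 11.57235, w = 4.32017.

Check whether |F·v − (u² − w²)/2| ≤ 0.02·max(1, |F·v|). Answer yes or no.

yes

F·v = 17.085×3.373 = 57.62771 W.
(u² − w²)/2 = (133.91928 − 18.66387)/2 = 57.62771 W.
|Δ| = 0.00000;  2% of max(1, |F·v|) = 1.15255.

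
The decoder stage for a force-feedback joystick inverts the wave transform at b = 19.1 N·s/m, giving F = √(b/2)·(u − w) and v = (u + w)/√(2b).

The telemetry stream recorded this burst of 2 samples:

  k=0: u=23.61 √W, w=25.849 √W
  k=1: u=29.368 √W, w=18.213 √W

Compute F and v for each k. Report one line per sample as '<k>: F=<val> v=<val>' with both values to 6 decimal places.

k=0: u−w=-2.239000, u+w=49.459000; √(b/2)=3.090307, √(2b)=6.180615; F=3.090307×(-2.239)=-6.919198, v=49.459000/6.180615=8.002278
k=1: u−w=11.155000, u+w=47.581000; √(b/2)=3.090307, √(2b)=6.180615; F=3.090307×11.155=34.472379, v=47.581000/6.180615=7.698425

0: F=-6.919198 v=8.002278
1: F=34.472379 v=7.698425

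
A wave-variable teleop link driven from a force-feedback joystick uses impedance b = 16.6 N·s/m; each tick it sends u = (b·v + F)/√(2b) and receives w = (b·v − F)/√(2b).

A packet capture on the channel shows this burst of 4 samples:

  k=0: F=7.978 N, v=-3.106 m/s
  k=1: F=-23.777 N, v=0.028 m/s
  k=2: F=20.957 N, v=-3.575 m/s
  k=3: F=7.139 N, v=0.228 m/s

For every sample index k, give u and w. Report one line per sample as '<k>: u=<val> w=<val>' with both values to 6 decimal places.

0: u=-7.563697 w=-10.332901
1: u=-4.045891 w=4.207226
2: u=-6.662335 w=-13.936616
3: u=1.895853 w=-0.582130

k=0: b·v=16.6×(-3.106)=-51.559600; √(2b)=5.761944; u=(-51.559600+7.978)/5.761944=-7.563697, w=(-51.559600−7.978)/5.761944=-10.332901
k=1: b·v=16.6×0.028=0.464800; √(2b)=5.761944; u=(0.464800+(-23.777))/5.761944=-4.045891, w=(0.464800−(-23.777))/5.761944=4.207226
k=2: b·v=16.6×(-3.575)=-59.345000; √(2b)=5.761944; u=(-59.345000+20.957)/5.761944=-6.662335, w=(-59.345000−20.957)/5.761944=-13.936616
k=3: b·v=16.6×0.228=3.784800; √(2b)=5.761944; u=(3.784800+7.139)/5.761944=1.895853, w=(3.784800−7.139)/5.761944=-0.582130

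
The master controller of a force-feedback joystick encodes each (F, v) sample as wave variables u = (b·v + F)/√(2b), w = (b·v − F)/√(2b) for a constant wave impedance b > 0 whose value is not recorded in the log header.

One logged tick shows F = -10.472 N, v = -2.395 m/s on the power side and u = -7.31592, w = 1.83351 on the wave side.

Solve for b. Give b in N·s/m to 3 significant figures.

b = 2.62 N·s/m

u + w = -5.4824;  u + w = √(2b)·v, so √(2b) = -5.4824/(-2.395) = 2.2891.
b = (√(2b))²/2 = 5.2400/2 = 2.6200.
(Check via u − w = 2F/√(2b): u − w = -9.1494, 2F/√(2b) = -9.1494.)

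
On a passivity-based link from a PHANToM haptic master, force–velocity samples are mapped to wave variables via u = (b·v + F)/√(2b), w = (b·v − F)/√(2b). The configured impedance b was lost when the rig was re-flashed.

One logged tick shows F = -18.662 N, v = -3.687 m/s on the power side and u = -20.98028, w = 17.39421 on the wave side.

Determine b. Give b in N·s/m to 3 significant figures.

b = 0.473 N·s/m

u + w = -3.5861;  u + w = √(2b)·v, so √(2b) = -3.5861/(-3.687) = 0.9726.
b = (√(2b))²/2 = 0.9460/2 = 0.4730.
(Check via u − w = 2F/√(2b): u − w = -38.3745, 2F/√(2b) = -38.3745.)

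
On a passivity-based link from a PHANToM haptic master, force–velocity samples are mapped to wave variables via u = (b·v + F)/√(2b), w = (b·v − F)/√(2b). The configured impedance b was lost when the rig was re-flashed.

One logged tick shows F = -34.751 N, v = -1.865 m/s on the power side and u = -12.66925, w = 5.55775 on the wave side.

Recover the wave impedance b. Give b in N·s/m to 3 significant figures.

u + w = -7.11150;  u + w = √(2b)·v, so √(2b) = -7.11150/(-1.865) = 3.81314.
b = (√(2b))²/2 = 14.54001/2 = 7.27001.
(Check via u − w = 2F/√(2b): u − w = -18.22700, 2F/√(2b) = -18.22699.)

b = 7.27 N·s/m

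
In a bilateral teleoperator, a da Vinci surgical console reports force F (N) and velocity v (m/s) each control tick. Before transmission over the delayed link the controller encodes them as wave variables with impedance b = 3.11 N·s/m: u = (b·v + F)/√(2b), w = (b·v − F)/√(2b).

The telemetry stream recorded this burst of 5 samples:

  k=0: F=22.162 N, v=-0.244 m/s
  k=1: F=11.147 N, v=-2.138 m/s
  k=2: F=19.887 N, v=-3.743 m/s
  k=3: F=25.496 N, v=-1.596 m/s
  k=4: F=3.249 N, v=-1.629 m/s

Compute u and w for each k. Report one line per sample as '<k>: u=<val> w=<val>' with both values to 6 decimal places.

k=0: b·v=3.11×(-0.244)=-0.758840; √(2b)=2.493993; u=(-0.758840+22.162)/2.493993=8.581885, w=(-0.758840−22.162)/2.493993=-9.190420
k=1: b·v=3.11×(-2.138)=-6.649180; √(2b)=2.493993; u=(-6.649180+11.147)/2.493993=1.803462, w=(-6.649180−11.147)/2.493993=-7.135618
k=2: b·v=3.11×(-3.743)=-11.640730; √(2b)=2.493993; u=(-11.640730+19.887)/2.493993=3.306453, w=(-11.640730−19.887)/2.493993=-12.641468
k=3: b·v=3.11×(-1.596)=-4.963560; √(2b)=2.493993; u=(-4.963560+25.496)/2.493993=8.232758, w=(-4.963560−25.496)/2.493993=-12.213171
k=4: b·v=3.11×(-1.629)=-5.066190; √(2b)=2.493993; u=(-5.066190+3.249)/2.493993=-0.728627, w=(-5.066190−3.249)/2.493993=-3.334087

0: u=8.581885 w=-9.190420
1: u=1.803462 w=-7.135618
2: u=3.306453 w=-12.641468
3: u=8.232758 w=-12.213171
4: u=-0.728627 w=-3.334087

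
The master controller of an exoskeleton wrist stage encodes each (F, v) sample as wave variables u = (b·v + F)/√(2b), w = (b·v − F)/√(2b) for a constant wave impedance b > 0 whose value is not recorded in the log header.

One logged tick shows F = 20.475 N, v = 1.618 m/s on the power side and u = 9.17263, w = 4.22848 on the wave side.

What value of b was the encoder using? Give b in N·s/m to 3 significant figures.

u + w = 13.4011;  u + w = √(2b)·v, so √(2b) = 13.4011/1.618 = 8.2825.
b = (√(2b))²/2 = 68.6001/2 = 34.3000.
(Check via u − w = 2F/√(2b): u − w = 4.9441, 2F/√(2b) = 4.9442.)

b = 34.3 N·s/m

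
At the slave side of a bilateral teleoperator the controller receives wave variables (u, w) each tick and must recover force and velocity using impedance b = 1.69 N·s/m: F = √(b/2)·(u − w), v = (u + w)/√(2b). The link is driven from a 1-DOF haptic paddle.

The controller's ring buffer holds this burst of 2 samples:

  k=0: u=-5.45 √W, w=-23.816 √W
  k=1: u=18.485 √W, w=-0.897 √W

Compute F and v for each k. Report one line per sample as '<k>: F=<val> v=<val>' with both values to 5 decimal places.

0: F=16.88274 v=-15.91861
1: F=17.81669 v=9.56661

k=0: u−w=18.36600, u+w=-29.26600; √(b/2)=0.91924, √(2b)=1.83848; F=0.91924×18.366=16.88274, v=-29.26600/1.83848=-15.91861
k=1: u−w=19.38200, u+w=17.58800; √(b/2)=0.91924, √(2b)=1.83848; F=0.91924×19.382=17.81669, v=17.58800/1.83848=9.56661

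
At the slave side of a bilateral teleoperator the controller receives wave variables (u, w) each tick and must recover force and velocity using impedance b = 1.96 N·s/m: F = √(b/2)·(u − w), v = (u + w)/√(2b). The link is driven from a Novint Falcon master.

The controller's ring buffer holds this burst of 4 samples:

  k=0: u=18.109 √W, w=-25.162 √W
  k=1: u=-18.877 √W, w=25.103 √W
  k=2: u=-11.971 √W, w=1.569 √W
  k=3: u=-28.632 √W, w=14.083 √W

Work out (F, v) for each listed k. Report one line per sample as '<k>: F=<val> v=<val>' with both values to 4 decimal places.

k=0: u−w=43.2710, u+w=-7.0530; √(b/2)=0.9899, √(2b)=1.9799; F=0.9899×43.271=42.8361, v=-7.0530/1.9799=-3.5623
k=1: u−w=-43.9800, u+w=6.2260; √(b/2)=0.9899, √(2b)=1.9799; F=0.9899×(-43.98)=-43.5380, v=6.2260/1.9799=3.1446
k=2: u−w=-13.5400, u+w=-10.4020; √(b/2)=0.9899, √(2b)=1.9799; F=0.9899×(-13.54)=-13.4039, v=-10.4020/1.9799=-5.2538
k=3: u−w=-42.7150, u+w=-14.5490; √(b/2)=0.9899, √(2b)=1.9799; F=0.9899×(-42.715)=-42.2857, v=-14.5490/1.9799=-7.3484

0: F=42.8361 v=-3.5623
1: F=-43.5380 v=3.1446
2: F=-13.4039 v=-5.2538
3: F=-42.2857 v=-7.3484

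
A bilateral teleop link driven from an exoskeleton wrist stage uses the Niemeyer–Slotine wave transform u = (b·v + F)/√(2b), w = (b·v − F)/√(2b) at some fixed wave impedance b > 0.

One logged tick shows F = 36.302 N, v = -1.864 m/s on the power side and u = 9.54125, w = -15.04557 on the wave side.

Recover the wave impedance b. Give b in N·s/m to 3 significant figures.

b = 4.36 N·s/m

u + w = -5.50432;  u + w = √(2b)·v, so √(2b) = -5.50432/(-1.864) = 2.95296.
b = (√(2b))²/2 = 8.71998/2 = 4.35999.
(Check via u − w = 2F/√(2b): u − w = 24.58682, 2F/√(2b) = 24.58684.)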